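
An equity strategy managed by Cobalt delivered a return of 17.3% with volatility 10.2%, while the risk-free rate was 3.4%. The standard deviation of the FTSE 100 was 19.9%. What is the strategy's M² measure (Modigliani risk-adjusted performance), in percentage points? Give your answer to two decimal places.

Sharpe = (Rp − Rf) / σp = (17.3% − 3.4%) / 10.2% = 1.3627
M² = Rf + Sharpe × σm = 3.4% + 1.3627 × 19.9% = 30.5177%

30.52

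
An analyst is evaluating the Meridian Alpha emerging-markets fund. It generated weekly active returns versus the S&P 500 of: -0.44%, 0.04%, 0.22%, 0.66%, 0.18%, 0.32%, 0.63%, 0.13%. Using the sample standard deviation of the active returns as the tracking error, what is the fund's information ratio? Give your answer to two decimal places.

μ = (-0.44 + 0.04 + 0.22 + 0.66 + 0.18 + 0.32 + 0.63 + 0.13) / 8 = 1.740 / 8 = 0.2175%
Sample σ = √[Σ(r − μ)² / 7] = √[0.8494 / 7] = √0.1213 = 0.3483%
IR = μ / tracking error = 0.2175 / 0.3483 = 0.6245

0.62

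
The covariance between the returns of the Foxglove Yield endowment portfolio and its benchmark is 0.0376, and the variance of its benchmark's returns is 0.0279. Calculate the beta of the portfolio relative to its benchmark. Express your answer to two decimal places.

β = Cov(Rp, Rm) / Var(Rm) = 0.0376 / 0.0279 = 1.3477

1.35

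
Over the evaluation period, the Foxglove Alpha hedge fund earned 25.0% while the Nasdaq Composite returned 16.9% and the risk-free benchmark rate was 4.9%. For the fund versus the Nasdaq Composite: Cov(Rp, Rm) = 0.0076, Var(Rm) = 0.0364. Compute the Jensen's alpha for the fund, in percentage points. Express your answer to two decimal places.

17.59

β = Cov / Var = 0.0076 / 0.0364 = 0.2088
E[R] = Rf + β(Rm − Rf) = 4.9% + 0.2088 × (16.9% − 4.9%) = 7.4056%
α = Rp − E[R] = 25.0% − 7.4056% = 17.5944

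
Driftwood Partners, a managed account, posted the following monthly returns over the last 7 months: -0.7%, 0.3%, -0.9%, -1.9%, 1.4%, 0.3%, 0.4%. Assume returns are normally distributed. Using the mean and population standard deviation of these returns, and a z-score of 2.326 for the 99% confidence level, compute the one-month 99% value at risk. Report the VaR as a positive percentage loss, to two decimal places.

2.49

μ = (-0.7 + 0.3 − 0.9 − 1.9 + 1.4 + 0.3 + 0.4) / 7 = -1.10 / 7 = -0.1571%
Population σ = √[Σ(r − μ)² / 7] = √[7.0371 / 7] = √1.0053 = 1.0026%
VaR = −(μ − z·σ) = −(-0.1571 − 2.326 × 1.0026) = −(-2.4891) = 2.4891%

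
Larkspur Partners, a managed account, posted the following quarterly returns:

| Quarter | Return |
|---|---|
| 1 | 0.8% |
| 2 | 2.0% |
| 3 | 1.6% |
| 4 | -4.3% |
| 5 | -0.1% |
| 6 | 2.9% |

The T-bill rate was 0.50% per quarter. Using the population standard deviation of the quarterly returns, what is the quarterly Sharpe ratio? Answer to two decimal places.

μ = (0.8 + 2 + 1.6 − 4.3 − 0.1 + 2.9) / 6 = 2.90 / 6 = 0.4833%
Σ(r − μ)² = (0.8 − 0.4833)² + (2 − 0.4833)² + … = 32.7083
σ = √[32.7083 / 6] = 2.3348%
Sharpe = (μ − rf) / σ = (0.4833 − 0.5) / 2.3348 = -0.0167 / 2.3348 = -0.0072

-0.01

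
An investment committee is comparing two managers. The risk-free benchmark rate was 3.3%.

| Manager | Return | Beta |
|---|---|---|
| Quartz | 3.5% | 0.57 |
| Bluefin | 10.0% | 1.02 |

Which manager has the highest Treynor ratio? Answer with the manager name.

Quartz: Treynor = (3.5% − 3.3%) / 0.57 = 0.351
Bluefin: Treynor = (10.0% − 3.3%) / 1.02 = 6.569
Highest: Bluefin (6.569).

Bluefin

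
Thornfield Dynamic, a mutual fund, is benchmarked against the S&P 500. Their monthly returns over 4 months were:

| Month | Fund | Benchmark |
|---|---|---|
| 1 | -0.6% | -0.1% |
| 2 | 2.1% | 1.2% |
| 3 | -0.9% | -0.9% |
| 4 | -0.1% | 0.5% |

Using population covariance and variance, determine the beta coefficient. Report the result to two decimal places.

r̄p = 0.1250%,  r̄m = 0.1750%
Cov = Σ(rp − r̄p)(rm − r̄m) / 4 = 0.8131
Var(rm) = Σ(rm − r̄m)² / 4 = 0.5969
β = Cov / Var = 0.8131 / 0.5969 = 1.3622

1.36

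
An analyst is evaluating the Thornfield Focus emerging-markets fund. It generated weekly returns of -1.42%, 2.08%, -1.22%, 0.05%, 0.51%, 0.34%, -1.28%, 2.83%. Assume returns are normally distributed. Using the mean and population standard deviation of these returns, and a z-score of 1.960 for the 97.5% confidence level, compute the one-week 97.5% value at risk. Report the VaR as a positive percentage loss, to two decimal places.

μ = (-1.42 + 2.08 − 1.22 + 0.05 + 0.51 + 0.34 − 1.28 + 2.83) / 8 = 1.890 / 8 = 0.2363%
Population std dev = √[17.4102 / 8] = 1.4752%
VaR = −(μ − z·σ) = −(0.2363 − 1.960 × 1.4752) = −(-2.6551) = 2.6551%

2.66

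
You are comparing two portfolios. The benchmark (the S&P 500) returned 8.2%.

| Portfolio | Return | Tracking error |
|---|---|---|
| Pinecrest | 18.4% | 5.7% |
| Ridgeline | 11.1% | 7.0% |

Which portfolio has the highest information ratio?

Pinecrest

Pinecrest: IR = (18.4% − 8.2%) / 5.7% = 1.789
Ridgeline: IR = (11.1% − 8.2%) / 7.0% = 0.414
Highest: Pinecrest (1.789).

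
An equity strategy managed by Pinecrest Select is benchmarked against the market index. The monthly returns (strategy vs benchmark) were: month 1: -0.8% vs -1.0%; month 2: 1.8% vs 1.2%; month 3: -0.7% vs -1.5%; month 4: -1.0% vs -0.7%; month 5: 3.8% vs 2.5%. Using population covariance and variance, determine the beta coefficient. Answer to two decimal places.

r̄p = 0.6200%,  r̄m = 0.1000%
Cov = Σ(rp − r̄p)(rm − r̄m) / 5 = 2.7800
Var(rm) = Σ(rm − r̄m)² / 5 = 2.2760
β = Cov / Var = 2.7800 / 2.2760 = 1.2214

1.22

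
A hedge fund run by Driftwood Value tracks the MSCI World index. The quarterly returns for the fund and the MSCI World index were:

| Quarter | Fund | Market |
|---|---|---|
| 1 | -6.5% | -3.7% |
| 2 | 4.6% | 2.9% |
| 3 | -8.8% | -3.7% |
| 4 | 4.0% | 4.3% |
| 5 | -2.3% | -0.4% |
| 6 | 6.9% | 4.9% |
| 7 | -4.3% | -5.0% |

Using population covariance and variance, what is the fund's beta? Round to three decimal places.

r̄p = -0.9143%,  r̄m = -0.1000%
Cov = Σ(rp − r̄p)(rm − r̄m) / 7 = 20.3914
Var(rm) = Σ(rm − r̄m)² / 7 = 14.7686
β = Cov / Var = 20.3914 / 14.7686 = 1.3807

1.381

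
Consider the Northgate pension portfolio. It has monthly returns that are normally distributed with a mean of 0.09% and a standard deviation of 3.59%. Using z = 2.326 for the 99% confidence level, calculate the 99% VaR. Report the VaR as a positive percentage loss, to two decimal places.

VaR (as % loss) = −(μ − z·σ) = −(0.09% − 2.326 × 3.59%) = −(-8.26034%) = 8.26034%

8.26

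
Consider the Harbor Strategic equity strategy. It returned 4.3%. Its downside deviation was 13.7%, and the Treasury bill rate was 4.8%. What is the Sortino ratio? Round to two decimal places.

-0.04

Sortino = (Rp − Rf) / σd = (4.3% − 4.8%) / 13.7% = -0.50% / 13.7% = -0.0365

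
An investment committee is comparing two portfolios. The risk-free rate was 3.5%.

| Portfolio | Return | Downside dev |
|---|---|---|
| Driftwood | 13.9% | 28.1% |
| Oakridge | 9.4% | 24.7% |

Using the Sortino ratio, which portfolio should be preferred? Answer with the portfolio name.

Driftwood: Sortino ratio = (13.9% − 3.5%) / 28.1% = 0.370
Oakridge: Sortino ratio = (9.4% − 3.5%) / 24.7% = 0.239
Highest: Driftwood (0.370).

Driftwood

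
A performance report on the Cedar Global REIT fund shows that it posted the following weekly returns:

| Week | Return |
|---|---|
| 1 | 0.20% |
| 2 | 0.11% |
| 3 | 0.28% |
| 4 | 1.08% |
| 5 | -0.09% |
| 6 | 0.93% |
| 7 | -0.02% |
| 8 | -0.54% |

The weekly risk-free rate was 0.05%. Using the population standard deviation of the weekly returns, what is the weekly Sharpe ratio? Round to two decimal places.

r̄ = (0.2 + 0.11 + 0.28 + 1.08 − 0.09 + 0.93 − 0.02 − 0.54) / 8 = 1.950 / 8 = 0.2438%
Population σ = √[Σ(r − r̄)² / 8] = √[1.9866 / 8] = √0.2483 = 0.4983%
Sharpe = (r̄ − rf) / σ = (0.2438 − 0.05) / 0.4983 = 0.1938 / 0.4983 = 0.3889

0.39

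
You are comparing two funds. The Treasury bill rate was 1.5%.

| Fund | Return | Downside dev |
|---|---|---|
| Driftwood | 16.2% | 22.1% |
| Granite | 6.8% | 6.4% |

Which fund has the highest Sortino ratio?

Granite

Driftwood: Sortino ratio = (16.2% − 1.5%) / 22.1% = 0.665
Granite: Sortino ratio = (6.8% − 1.5%) / 6.4% = 0.828
Highest: Granite (0.828).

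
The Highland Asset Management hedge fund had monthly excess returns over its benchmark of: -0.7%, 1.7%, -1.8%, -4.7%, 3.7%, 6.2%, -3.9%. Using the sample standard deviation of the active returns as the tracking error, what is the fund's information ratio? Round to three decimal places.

Mean return r̄ = 0.50 / 7 = 0.0714%
Sample std dev = √[96.0143 / 6] = 4.0003%
IR = r̄ / tracking error = 0.0714 / 4.0003 = 0.0178

0.018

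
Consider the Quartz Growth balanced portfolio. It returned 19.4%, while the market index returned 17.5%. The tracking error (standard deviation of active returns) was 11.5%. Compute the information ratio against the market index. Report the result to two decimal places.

IR = (Rp − Rb) / TE = (19.4% − 17.5%) / 11.5% = 1.90% / 11.5% = 0.1652

0.17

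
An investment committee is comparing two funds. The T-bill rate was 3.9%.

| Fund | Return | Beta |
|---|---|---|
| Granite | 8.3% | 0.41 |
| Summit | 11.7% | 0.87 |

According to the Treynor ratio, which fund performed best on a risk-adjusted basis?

Granite: Treynor = (8.3% − 3.9%) / 0.41 = 10.732
Summit: Treynor = (11.7% − 3.9%) / 0.87 = 8.966
Highest: Granite (10.732).

Granite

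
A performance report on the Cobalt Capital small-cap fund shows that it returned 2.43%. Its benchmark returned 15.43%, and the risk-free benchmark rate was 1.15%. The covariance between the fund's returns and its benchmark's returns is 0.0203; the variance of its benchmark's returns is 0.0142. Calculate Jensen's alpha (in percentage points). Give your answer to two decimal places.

β = Cov / Var = 0.0203 / 0.0142 = 1.4296
E[R] = Rf + β(Rm − Rf) = 1.15% + 1.4296 × (15.43% − 1.15%) = 21.5647%
α = Rp − E[R] = 2.43% − 21.5647% = -19.1347

-19.13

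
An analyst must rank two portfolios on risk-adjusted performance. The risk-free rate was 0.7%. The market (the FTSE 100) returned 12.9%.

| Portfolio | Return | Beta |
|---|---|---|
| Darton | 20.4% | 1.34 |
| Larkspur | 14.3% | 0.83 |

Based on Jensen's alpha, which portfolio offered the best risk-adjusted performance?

Larkspur

Darton: α = 20.4% − [0.7% + 1.34 × (12.9% − 0.7%)] = 3.352
Larkspur: α = 14.3% − [0.7% + 0.83 × (12.9% − 0.7%)] = 3.474
Highest: Larkspur (3.474).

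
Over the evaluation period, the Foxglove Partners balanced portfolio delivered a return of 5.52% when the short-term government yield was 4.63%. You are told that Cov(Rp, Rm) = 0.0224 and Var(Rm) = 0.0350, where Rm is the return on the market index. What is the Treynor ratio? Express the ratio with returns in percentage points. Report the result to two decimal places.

β = Cov / Var = 0.0224 / 0.0350 = 0.6400
Treynor = (Rp − Rf) / β = (5.52% − 4.63%) / 0.6400 = 0.89 / 0.6400 = 1.3906

1.39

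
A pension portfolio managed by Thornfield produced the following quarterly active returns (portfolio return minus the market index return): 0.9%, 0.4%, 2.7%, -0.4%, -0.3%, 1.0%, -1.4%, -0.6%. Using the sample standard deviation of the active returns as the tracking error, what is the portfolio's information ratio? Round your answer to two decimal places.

r̄ = (0.9 + 0.4 + 2.7 − 0.4 − 0.3 + 1 − 1.4 − 0.6) / 8 = 2.30 / 8 = 0.2875%
Σ(r − r̄)² = (0.9 − 0.2875)² + (0.4 − 0.2875)² + … = 11.1688
sample σ = √(11.1688 / 7) = √1.5955 = 1.2631%
IR = r̄ / tracking error = 0.2875 / 1.2631 = 0.2276

0.23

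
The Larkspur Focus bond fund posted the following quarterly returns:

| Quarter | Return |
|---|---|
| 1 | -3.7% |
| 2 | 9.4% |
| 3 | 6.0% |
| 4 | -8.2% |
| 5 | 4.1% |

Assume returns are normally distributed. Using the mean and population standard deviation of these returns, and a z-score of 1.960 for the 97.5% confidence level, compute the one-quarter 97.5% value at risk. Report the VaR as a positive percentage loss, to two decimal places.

11.20

r̄ = (-3.7 + 9.4 + 6 − 8.2 + 4.1) / 5 = 1.5200%
Population σ = √[Σ(r − r̄)² / 5] = √[210.5480 / 5] = √42.1096 = 6.4892%
VaR = −(r̄ − z·σ) = −(1.5200 − 1.960 × 6.4892) = −(-11.1988) = 11.1988%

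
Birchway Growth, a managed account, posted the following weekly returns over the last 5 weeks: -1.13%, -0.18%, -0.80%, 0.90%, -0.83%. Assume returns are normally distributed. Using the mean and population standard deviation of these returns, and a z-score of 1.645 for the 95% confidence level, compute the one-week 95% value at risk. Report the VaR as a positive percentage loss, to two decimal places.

1.60

r̄ = (-1.13 − 0.18 − 0.8 + 0.9 − 0.83) / 5 = -2.040 / 5 = -0.4080%
Σ(r − r̄)² = (-1.13 − (-0.4080))² + (-0.18 − (-0.4080))² + … = 2.6159
population σ = √(2.6159 / 5) = √0.5232 = 0.7233%
VaR = −(r̄ − z·σ) = −(-0.4080 − 1.645 × 0.7233) = −(-1.5978) = 1.5978%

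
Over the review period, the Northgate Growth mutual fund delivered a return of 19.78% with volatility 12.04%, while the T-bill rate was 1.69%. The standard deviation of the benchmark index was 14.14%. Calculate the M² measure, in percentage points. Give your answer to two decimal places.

Sharpe = (Rp − Rf) / σp = (19.78% − 1.69%) / 12.04% = 1.5025
M² = Rf + Sharpe × σm = 1.69% + 1.5025 × 14.14% = 22.9354%

22.94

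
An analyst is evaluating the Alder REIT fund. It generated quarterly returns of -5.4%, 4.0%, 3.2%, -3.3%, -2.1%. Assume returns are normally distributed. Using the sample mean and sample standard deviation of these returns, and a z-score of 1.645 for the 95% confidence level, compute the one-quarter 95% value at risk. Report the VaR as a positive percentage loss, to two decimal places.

μ = (-5.4 + 4 + 3.2 − 3.3 − 2.1) / 5 = -0.7200%
Σ(r − μ)² = (-5.4 − (-0.7200))² + (4 − (-0.7200))² + … = 68.1080
σ = √[68.1080 / 4] = 4.1264%
VaR = −(μ − z·σ) = −(-0.7200 − 1.645 × 4.1264) = −(-7.5079) = 7.5079%

7.51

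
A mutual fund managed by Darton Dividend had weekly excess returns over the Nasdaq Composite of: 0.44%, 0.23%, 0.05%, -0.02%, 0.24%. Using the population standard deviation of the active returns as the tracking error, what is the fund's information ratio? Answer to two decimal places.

1.16

μ = (0.44 + 0.23 + 0.05 − 0.02 + 0.24) / 5 = 0.940 / 5 = 0.1880%
Σ(r − μ)² = (0.44 − 0.1880)² + (0.23 − 0.1880)² + … = 0.1303
population σ = √(0.1303 / 5) = √0.0261 = 0.1616%
IR = μ / tracking error = 0.1880 / 0.1616 = 1.1634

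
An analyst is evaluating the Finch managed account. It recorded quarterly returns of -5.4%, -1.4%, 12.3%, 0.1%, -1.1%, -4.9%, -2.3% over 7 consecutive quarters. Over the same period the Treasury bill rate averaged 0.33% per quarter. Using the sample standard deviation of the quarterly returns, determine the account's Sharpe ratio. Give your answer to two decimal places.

-0.12

r̄ = (-5.4 − 1.4 + 12.3 + 0.1 − 1.1 − 4.9 − 2.3) / 7 = -2.70 / 7 = -0.3857%
Σ(r − r̄)² = (-5.4 − (-0.3857))² + (-1.4 − (-0.3857))² + (12.3 − (-0.3857))² + … = 211.8886
σ = √[211.8886 / 6] = 5.9426%
Sharpe = (r̄ − rf) / σ = (-0.3857 − 0.33) / 5.9426 = -0.7157 / 5.9426 = -0.1204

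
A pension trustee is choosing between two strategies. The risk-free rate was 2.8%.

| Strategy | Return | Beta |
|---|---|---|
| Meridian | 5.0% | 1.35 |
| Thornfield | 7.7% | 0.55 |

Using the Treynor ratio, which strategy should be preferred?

Thornfield

Meridian: Treynor = (5.0% − 2.8%) / 1.35 = 1.630
Thornfield: Treynor = (7.7% − 2.8%) / 0.55 = 8.909
Highest: Thornfield (8.909).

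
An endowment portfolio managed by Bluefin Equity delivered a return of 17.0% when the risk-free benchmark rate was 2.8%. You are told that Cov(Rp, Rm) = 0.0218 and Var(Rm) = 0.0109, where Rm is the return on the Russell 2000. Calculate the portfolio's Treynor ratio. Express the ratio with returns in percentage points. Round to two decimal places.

β = Cov / Var = 0.0218 / 0.0109 = 2.0000
Treynor = (Rp − Rf) / β = (17.0% − 2.8%) / 2.0000 = 14.20 / 2.0000 = 7.1000

7.10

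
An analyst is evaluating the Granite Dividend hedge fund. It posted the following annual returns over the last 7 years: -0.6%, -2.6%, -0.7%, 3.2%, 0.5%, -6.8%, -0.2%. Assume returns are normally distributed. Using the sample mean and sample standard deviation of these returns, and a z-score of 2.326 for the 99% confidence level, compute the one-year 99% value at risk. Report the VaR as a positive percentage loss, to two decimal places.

Mean return μ = -7.20 / 7 = -1.0286%
Sample σ = √[Σ(r − μ)² / 6] = √[56.9743 / 6] = √9.4957 = 3.0815%
VaR = −(μ − z·σ) = −(-1.0286 − 2.326 × 3.0815) = −(-8.1962) = 8.1962%

8.20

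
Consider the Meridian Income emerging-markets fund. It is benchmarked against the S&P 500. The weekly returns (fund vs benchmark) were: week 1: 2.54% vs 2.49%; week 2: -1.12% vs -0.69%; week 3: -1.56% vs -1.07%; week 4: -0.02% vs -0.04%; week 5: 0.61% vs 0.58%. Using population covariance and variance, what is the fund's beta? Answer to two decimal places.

r̄p = 0.0900%,  r̄m = 0.2540%
Cov = Σ(rp − r̄p)(rm − r̄m) / 5 = 1.8014
Var(rm) = Σ(rm − r̄m)² / 5 = 1.5673
β = Cov / Var = 1.8014 / 1.5673 = 1.1494

1.15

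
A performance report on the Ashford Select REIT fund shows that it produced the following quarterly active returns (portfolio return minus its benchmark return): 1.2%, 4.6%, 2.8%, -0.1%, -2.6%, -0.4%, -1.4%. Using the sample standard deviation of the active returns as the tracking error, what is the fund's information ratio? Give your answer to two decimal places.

0.24

r̄ = (1.2 + 4.6 + 2.8 − 0.1 − 2.6 − 0.4 − 1.4) / 7 = 4.10 / 7 = 0.5857%
Σ(r − r̄)² = (1.2 − 0.5857)² + (4.6 − 0.5857)² + … = 36.9286
σ = √[36.9286 / 6] = 2.4809%
IR = r̄ / tracking error = 0.5857 / 2.4809 = 0.2361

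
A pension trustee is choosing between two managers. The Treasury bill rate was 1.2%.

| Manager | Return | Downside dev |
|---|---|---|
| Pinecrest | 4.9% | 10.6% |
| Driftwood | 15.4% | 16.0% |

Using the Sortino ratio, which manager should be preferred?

Pinecrest: Sortino ratio = (4.9% − 1.2%) / 10.6% = 0.349
Driftwood: Sortino ratio = (15.4% − 1.2%) / 16.0% = 0.888
Highest: Driftwood (0.888).

Driftwood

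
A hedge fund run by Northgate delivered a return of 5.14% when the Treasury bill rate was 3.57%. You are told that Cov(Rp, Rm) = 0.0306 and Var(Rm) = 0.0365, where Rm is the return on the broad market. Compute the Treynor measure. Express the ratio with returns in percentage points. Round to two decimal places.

1.87

β = Cov / Var = 0.0306 / 0.0365 = 0.8384
Treynor = (Rp − Rf) / β = (5.14% − 3.57%) / 0.8384 = 1.57 / 0.8384 = 1.8726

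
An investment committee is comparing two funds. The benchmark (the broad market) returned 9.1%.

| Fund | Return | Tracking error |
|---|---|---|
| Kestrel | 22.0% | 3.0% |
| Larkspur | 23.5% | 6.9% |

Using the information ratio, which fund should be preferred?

Kestrel: IR = (22.0% − 9.1%) / 3.0% = 4.300
Larkspur: IR = (23.5% − 9.1%) / 6.9% = 2.087
Highest: Kestrel (4.300).

Kestrel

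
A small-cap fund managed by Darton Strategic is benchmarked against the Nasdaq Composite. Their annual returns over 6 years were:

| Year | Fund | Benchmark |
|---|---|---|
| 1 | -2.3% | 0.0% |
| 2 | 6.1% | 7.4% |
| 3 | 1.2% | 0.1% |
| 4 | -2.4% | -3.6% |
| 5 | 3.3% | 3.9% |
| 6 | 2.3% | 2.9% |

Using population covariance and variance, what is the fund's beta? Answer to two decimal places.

0.81

r̄p = 1.3667%,  r̄m = 1.7833%
Cov = Σ(rp − r̄p)(rm − r̄m) / 6 = 9.8028
Var(rm) = Σ(rm − r̄m)² / 6 = 12.0447
β = Cov / Var = 9.8028 / 12.0447 = 0.8139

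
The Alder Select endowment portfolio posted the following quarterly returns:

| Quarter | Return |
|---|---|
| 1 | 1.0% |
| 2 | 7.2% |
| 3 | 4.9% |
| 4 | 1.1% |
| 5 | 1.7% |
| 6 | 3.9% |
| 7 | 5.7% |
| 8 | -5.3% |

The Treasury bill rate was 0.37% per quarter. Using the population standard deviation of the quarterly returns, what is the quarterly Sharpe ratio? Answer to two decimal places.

Mean return μ = 20.20 / 8 = 2.5250%
Population σ = √[Σ(r − μ)² / 8] = √[105.7350 / 8] = √13.2169 = 3.6355%
Sharpe = (μ − rf) / σ = (2.5250 − 0.37) / 3.6355 = 2.1550 / 3.6355 = 0.5928

0.59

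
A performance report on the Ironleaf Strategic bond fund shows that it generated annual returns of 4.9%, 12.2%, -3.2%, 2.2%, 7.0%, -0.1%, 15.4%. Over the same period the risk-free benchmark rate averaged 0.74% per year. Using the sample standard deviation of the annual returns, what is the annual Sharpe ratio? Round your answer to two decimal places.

μ = (4.9 + 12.2 − 3.2 + 2.2 + 7 − 0.1 + 15.4) / 7 = 5.4857%
Σ(r − μ)² = (4.9 − 5.4857)² + (12.2 − 5.4857)² + … = 263.4486
sample σ = √(263.4486 / 6) = √43.9081 = 6.6263%
Sharpe = (μ − rf) / σ = (5.4857 − 0.74) / 6.6263 = 4.7457 / 6.6263 = 0.7162

0.72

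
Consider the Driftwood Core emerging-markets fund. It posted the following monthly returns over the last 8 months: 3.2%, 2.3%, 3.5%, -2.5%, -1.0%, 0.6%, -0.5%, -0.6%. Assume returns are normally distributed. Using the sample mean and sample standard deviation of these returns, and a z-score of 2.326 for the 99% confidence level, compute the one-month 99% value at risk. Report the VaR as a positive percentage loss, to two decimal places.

4.42

r̄ = (3.2 + 2.3 + 3.5 − 2.5 − 1 + 0.6 − 0.5 − 0.6) / 8 = 0.6250%
Sample σ = √[Σ(r − r̄)² / 7] = √[32.8750 / 7] = √4.6964 = 2.1671%
VaR = −(r̄ − z·σ) = −(0.6250 − 2.326 × 2.1671) = −(-4.4157) = 4.4157%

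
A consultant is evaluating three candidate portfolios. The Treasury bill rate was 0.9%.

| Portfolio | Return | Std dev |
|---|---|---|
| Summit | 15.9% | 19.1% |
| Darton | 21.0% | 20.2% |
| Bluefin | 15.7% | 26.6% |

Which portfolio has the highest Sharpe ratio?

Darton

Summit: Sharpe ratio = (15.9% − 0.9%) / 19.1% = 0.785
Darton: Sharpe ratio = (21.0% − 0.9%) / 20.2% = 0.995
Bluefin: Sharpe ratio = (15.7% − 0.9%) / 26.6% = 0.556
Highest: Darton (0.995).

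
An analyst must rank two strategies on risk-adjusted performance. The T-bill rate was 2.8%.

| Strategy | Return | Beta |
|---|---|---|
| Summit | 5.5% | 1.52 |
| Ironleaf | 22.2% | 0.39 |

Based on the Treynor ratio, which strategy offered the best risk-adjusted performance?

Ironleaf

Summit: Treynor = (5.5% − 2.8%) / 1.52 = 1.776
Ironleaf: Treynor = (22.2% − 2.8%) / 0.39 = 49.744
Highest: Ironleaf (49.744).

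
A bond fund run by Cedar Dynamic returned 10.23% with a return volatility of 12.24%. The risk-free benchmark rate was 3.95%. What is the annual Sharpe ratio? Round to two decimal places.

0.51

Sharpe = (Rp − Rf) / σp = (10.23% − 3.95%) / 12.24% = 6.28% / 12.24% = 0.5131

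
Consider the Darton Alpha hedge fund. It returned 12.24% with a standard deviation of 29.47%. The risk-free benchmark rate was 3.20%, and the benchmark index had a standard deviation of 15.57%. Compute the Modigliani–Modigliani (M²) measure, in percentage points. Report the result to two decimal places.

7.98

Sharpe = (Rp − Rf) / σp = (12.24% − 3.20%) / 29.47% = 0.3068
M² = Rf + Sharpe × σm = 3.20% + 0.3068 × 15.57% = 7.9769%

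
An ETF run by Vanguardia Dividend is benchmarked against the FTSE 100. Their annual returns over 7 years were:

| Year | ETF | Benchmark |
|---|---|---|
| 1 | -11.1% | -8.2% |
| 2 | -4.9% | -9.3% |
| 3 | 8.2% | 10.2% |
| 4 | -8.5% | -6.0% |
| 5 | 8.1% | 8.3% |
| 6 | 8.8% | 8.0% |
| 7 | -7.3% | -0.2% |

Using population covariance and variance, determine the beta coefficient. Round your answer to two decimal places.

r̄p = -0.9571%,  r̄m = 0.4000%
Cov = Σ(rp − r̄p)(rm − r̄m) / 7 = 59.0000
Var(rm) = Σ(rm − r̄m)² / 7 = 60.7971
β = Cov / Var = 59.0000 / 60.7971 = 0.9704

0.97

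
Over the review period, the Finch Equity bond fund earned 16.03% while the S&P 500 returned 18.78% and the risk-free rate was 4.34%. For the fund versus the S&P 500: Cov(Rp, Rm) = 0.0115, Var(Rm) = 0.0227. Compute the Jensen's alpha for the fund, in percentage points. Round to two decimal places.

β = Cov / Var = 0.0115 / 0.0227 = 0.5066
E[R] = Rf + β(Rm − Rf) = 4.34% + 0.5066 × (18.78% − 4.34%) = 11.6553%
α = Rp − E[R] = 16.03% − 11.6553% = 4.3747

4.37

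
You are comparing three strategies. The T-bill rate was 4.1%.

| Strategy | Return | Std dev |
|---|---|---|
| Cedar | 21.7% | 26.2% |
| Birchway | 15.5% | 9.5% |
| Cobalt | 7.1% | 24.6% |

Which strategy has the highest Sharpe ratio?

Cedar: Sharpe ratio = (21.7% − 4.1%) / 26.2% = 0.672
Birchway: Sharpe ratio = (15.5% − 4.1%) / 9.5% = 1.200
Cobalt: Sharpe ratio = (7.1% − 4.1%) / 24.6% = 0.122
Highest: Birchway (1.200).

Birchway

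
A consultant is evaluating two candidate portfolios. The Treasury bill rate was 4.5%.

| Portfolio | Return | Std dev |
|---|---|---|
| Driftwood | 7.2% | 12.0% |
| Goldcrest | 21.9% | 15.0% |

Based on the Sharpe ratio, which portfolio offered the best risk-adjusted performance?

Goldcrest

Driftwood: Sharpe ratio = (7.2% − 4.5%) / 12.0% = 0.225
Goldcrest: Sharpe ratio = (21.9% − 4.5%) / 15.0% = 1.160
Highest: Goldcrest (1.160).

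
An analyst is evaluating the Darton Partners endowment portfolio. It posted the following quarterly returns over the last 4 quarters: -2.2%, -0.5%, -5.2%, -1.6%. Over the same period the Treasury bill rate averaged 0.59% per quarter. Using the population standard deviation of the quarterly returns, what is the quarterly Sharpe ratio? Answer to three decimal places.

r̄ = (-2.2 − 0.5 − 5.2 − 1.6) / 4 = -2.3750%
Population σ = √[Σ(r − r̄)² / 4] = √[12.1275 / 4] = √3.0319 = 1.7412%
Sharpe = (r̄ − rf) / σ = (-2.3750 − 0.59) / 1.7412 = -2.9650 / 1.7412 = -1.7028

-1.703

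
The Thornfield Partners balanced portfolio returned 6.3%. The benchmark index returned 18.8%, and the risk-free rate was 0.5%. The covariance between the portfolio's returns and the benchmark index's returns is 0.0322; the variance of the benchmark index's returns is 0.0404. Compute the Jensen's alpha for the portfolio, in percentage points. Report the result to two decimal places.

-8.79

β = Cov / Var = 0.0322 / 0.0404 = 0.7970
E[R] = Rf + β(Rm − Rf) = 0.5% + 0.7970 × (18.8% − 0.5%) = 15.0851%
α = Rp − E[R] = 6.3% − 15.0851% = -8.7851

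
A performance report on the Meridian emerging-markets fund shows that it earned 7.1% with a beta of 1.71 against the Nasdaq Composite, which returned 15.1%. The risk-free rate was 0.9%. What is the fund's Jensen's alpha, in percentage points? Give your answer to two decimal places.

-18.08

CAPM expected return = Rf + β(Rm − Rf) = 0.9% + 1.71 × (15.1% − 0.9%) = 0.9 + 1.71 × 14.20 = 25.1820%
Jensen's α = Rp − E[R] = 7.1% − 25.1820% = -18.0820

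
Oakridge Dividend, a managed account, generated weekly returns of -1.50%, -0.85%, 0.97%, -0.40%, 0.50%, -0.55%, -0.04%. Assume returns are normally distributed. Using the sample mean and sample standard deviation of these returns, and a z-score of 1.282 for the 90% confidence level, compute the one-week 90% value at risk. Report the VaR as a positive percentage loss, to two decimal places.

μ = (-1.5 − 0.85 + 0.97 − 0.4 + 0.5 − 0.55 − 0.04) / 7 = -0.2671%
Σ(r − μ)² = 4.1279; sample σ = √(4.1279/6) = 0.8294%
VaR = −(μ − z·σ) = −(-0.2671 − 1.282 × 0.8294) = −(-1.3304) = 1.3304%

1.33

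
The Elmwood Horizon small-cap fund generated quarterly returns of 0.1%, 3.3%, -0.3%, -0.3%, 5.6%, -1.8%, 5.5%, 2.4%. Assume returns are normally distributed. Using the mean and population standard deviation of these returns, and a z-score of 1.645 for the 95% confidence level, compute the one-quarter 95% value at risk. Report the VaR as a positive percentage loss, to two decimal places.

2.52

Mean return r̄ = 14.50 / 8 = 1.8125%
Σ(r − r̄)² = 55.4088; population σ = √(55.4088/8) = 2.6317%
VaR = −(r̄ − z·σ) = −(1.8125 − 1.645 × 2.6317) = −(-2.5166) = 2.5166%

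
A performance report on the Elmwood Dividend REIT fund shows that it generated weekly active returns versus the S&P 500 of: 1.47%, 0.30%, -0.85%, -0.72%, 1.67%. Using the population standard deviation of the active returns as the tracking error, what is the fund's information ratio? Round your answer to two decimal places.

0.35

μ = (1.47 + 0.3 − 0.85 − 0.72 + 1.67) / 5 = 0.3740%
Σ(r − μ)² = 5.5813; population σ = √(5.5813/5) = 1.0565%
IR = μ / tracking error = 0.3740 / 1.0565 = 0.3540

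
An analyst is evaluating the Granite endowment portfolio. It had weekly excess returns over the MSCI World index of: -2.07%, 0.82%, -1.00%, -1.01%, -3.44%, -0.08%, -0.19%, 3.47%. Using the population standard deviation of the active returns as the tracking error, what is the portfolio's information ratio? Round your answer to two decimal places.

r̄ = (-2.07 + 0.82 − 1 − 1.01 − 3.44 − 0.08 − 0.19 + 3.47) / 8 = -3.500 / 8 = -0.4375%
Population σ = √[Σ(r − r̄)² / 8] = √[29.3632 / 8] = √3.6704 = 1.9158%
IR = r̄ / tracking error = -0.4375 / 1.9158 = -0.2284

-0.23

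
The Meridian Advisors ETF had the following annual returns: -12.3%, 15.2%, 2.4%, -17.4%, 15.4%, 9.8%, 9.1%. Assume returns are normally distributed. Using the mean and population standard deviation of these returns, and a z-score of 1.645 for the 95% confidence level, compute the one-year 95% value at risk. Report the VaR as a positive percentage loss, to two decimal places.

16.85

r̄ = (-12.3 + 15.2 + 2.4 − 17.4 + 15.4 + 9.8 + 9.1) / 7 = 3.1714%
Σ(r − r̄)² = (-12.3 − 3.1714)² + (15.2 − 3.1714)² + (2.4 − 3.1714)² + … = 1036.4543
σ = √[1036.4543 / 7] = 12.1682%
VaR = −(r̄ − z·σ) = −(3.1714 − 1.645 × 12.1682) = −(-16.8453) = 16.8453%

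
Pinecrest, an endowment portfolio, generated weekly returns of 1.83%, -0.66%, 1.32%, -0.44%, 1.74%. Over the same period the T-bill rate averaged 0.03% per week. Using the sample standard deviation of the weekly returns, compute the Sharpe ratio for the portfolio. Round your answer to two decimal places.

μ = (1.83 − 0.66 + 1.32 − 0.44 + 1.74) / 5 = 3.790 / 5 = 0.7580%
Σ(r − μ)² = (1.83 − 0.7580)² + (-0.66 − 0.7580)² + (1.32 − 0.7580)² + … = 5.8753
sample σ = √(5.8753 / 4) = √1.4688 = 1.2119%
Sharpe = (μ − rf) / σ = (0.7580 − 0.03) / 1.2119 = 0.7280 / 1.2119 = 0.6007

0.60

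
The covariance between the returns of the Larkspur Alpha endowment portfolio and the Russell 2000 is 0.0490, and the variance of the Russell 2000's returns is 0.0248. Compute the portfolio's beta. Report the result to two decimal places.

β = Cov(Rp, Rm) / Var(Rm) = 0.0490 / 0.0248 = 1.9758

1.98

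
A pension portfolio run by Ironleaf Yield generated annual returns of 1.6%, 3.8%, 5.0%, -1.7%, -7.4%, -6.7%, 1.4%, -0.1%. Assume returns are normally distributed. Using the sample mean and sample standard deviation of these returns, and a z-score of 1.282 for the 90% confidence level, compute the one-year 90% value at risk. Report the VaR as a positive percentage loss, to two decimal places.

6.34

Mean return r̄ = -4.10 / 8 = -0.5125%
Sample std dev = √[144.4088 / 7] = 4.5420%
VaR = −(r̄ − z·σ) = −(-0.5125 − 1.282 × 4.5420) = −(-6.3353) = 6.3353%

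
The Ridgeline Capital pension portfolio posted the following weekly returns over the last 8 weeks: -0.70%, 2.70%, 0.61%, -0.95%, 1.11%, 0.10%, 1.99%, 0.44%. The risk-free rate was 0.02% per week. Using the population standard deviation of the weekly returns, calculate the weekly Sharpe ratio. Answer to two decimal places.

r̄ = (-0.7 + 2.7 + 0.61 − 0.95 + 1.11 + 0.1 + 1.99 + 0.44) / 8 = 0.6625%
Σ(r − r̄)² = 10.9392; population σ = √(10.9392/8) = 1.1694%
Sharpe = (r̄ − rf) / σ = (0.6625 − 0.02) / 1.1694 = 0.6425 / 1.1694 = 0.5494

0.55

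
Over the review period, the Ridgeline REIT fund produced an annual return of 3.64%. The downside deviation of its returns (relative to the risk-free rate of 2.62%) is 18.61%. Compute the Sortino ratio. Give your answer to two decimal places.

Sortino = (Rp − Rf) / σd = (3.64% − 2.62%) / 18.61% = 1.02% / 18.61% = 0.0548

0.05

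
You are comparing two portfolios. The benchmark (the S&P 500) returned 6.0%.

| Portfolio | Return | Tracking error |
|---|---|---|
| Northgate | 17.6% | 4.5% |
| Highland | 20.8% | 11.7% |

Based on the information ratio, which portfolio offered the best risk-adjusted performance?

Northgate: IR = (17.6% − 6.0%) / 4.5% = 2.578
Highland: IR = (20.8% − 6.0%) / 11.7% = 1.265
Highest: Northgate (2.578).

Northgate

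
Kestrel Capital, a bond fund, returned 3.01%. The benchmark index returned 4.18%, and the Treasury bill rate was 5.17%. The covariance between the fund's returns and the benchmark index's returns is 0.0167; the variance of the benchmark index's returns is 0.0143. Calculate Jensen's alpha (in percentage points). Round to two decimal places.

-1.00

β = Cov / Var = 0.0167 / 0.0143 = 1.1678
E[R] = Rf + β(Rm − Rf) = 5.17% + 1.1678 × (4.18% − 5.17%) = 4.0139%
α = Rp − E[R] = 3.01% − 4.0139% = -1.0039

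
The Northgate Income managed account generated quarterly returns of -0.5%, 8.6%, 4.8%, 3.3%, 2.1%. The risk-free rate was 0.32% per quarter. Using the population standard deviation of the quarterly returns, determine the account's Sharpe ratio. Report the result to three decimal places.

μ = (-0.5 + 8.6 + 4.8 + 3.3 + 2.1) / 5 = 18.30 / 5 = 3.6600%
Σ(r − μ)² = 45.5720; population σ = √(45.5720/5) = 3.0190%
Sharpe = (μ − rf) / σ = (3.6600 − 0.32) / 3.0190 = 3.3400 / 3.0190 = 1.1063

1.106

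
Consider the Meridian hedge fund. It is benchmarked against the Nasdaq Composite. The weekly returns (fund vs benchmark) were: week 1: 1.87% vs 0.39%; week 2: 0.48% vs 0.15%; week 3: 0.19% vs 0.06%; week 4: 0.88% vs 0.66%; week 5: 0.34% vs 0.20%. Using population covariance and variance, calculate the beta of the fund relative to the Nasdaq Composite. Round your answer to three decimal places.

r̄p = 0.7520%,  r̄m = 0.2920%
Cov = Σ(rp − r̄p)(rm − r̄m) / 5 = 0.0727
Var(rm) = Σ(rm − r̄m)² / 5 = 0.0455
β = Cov / Var = 0.0727 / 0.0455 = 1.5978

1.598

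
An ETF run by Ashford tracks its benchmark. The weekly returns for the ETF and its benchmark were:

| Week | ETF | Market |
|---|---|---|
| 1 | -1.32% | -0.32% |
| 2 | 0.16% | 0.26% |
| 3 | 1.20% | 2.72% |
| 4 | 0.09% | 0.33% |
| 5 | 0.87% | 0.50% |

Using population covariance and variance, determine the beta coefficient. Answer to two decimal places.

0.64

r̄p = 0.2000%,  r̄m = 0.6980%
Cov = Σ(rp − r̄p)(rm − r̄m) / 5 = 0.6989
Var(rm) = Σ(rm − r̄m)² / 5 = 1.0983
β = Cov / Var = 0.6989 / 1.0983 = 0.6363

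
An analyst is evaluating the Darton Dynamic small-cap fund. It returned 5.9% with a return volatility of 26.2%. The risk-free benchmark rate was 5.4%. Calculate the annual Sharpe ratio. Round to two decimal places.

0.02

Sharpe = (Rp − Rf) / σp = (5.9% − 5.4%) / 26.2% = 0.50% / 26.2% = 0.0191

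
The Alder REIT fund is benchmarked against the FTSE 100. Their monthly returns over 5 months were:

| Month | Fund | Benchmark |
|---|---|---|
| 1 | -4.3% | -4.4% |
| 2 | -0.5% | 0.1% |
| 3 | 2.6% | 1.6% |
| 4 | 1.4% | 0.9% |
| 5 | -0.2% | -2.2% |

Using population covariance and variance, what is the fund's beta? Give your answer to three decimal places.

r̄p = -0.2000%,  r̄m = -0.8000%
Cov = Σ(rp − r̄p)(rm − r̄m) / 5 = 4.7860
Var(rm) = Σ(rm − r̄m)² / 5 = 4.8760
β = Cov / Var = 4.7860 / 4.8760 = 0.9815

0.982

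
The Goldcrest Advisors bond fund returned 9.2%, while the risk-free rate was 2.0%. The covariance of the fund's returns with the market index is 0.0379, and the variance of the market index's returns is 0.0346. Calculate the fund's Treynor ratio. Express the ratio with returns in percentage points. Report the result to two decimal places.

β = Cov / Var = 0.0379 / 0.0346 = 1.0954
Treynor = (Rp − Rf) / β = (9.2% − 2.0%) / 1.0954 = 7.20 / 1.0954 = 6.5729

6.57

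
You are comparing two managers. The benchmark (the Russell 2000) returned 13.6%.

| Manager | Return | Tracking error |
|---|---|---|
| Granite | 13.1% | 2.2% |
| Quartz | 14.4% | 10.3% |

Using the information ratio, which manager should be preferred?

Granite: IR = (13.1% − 13.6%) / 2.2% = -0.227
Quartz: IR = (14.4% − 13.6%) / 10.3% = 0.078
Highest: Quartz (0.078).

Quartz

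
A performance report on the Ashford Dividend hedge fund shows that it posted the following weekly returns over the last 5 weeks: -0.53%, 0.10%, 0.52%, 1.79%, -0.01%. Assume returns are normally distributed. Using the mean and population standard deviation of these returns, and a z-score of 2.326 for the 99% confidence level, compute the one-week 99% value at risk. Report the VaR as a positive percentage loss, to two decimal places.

1.45

Mean return r̄ = 1.870 / 5 = 0.3740%
Σ(r − r̄)² = (-0.53 − 0.3740)² + (0.1 − 0.3740)² + … = 3.0661
population σ = √(3.0661 / 5) = √0.6132 = 0.7831%
VaR = −(r̄ − z·σ) = −(0.3740 − 2.326 × 0.7831) = −(-1.4475) = 1.4475%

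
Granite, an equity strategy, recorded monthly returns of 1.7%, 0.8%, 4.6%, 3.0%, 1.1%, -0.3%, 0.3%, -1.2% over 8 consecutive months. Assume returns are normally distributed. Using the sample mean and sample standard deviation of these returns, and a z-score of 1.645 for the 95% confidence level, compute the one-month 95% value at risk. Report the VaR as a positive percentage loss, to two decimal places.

1.80

μ = (1.7 + 0.8 + 4.6 + 3 + 1.1 − 0.3 + 0.3 − 1.2) / 8 = 10.00 / 8 = 1.2500%
Σ(r − μ)² = 24.0200; sample σ = √(24.0200/7) = 1.8524%
VaR = −(μ − z·σ) = −(1.2500 − 1.645 × 1.8524) = −(-1.7972) = 1.7972%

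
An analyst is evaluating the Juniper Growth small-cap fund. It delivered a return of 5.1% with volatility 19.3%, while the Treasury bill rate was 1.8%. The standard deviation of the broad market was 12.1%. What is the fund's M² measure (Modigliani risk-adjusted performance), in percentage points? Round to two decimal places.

Sharpe = (Rp − Rf) / σp = (5.1% − 1.8%) / 19.3% = 0.1710
M² = Rf + Sharpe × σm = 1.8% + 0.1710 × 12.1% = 3.8691%

3.87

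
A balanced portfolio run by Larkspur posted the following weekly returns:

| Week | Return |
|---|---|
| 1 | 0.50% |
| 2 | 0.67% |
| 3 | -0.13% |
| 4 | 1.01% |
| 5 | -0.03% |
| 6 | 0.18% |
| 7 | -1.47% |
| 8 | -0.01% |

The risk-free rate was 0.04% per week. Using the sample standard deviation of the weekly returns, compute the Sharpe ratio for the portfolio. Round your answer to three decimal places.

r̄ = (0.5 + 0.67 − 0.13 + 1.01 − 0.03 + 0.18 − 1.47 − 0.01) / 8 = 0.0900%
Sample σ = √[Σ(r − r̄)² / 7] = √[3.8654 / 7] = √0.5522 = 0.7431%
Sharpe = (r̄ − rf) / σ = (0.0900 − 0.04) / 0.7431 = 0.0500 / 0.7431 = 0.0673

0.067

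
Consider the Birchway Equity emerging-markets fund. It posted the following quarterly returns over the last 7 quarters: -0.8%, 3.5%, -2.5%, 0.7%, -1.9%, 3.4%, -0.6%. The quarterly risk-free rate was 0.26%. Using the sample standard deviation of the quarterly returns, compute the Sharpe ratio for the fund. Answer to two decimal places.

0.00

r̄ = (-0.8 + 3.5 − 2.5 + 0.7 − 1.9 + 3.4 − 0.6) / 7 = 1.80 / 7 = 0.2571%
Sample σ = √[Σ(r − r̄)² / 6] = √[34.6971 / 6] = √5.7829 = 2.4048%
Sharpe = (r̄ − rf) / σ = (0.2571 − 0.26) / 2.4048 = -0.0029 / 2.4048 = -0.0012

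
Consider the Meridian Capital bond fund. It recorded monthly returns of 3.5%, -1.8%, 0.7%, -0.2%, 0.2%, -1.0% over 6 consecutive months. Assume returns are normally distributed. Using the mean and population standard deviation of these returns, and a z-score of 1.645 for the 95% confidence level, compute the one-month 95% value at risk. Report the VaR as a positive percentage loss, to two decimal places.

2.51

Mean return r̄ = 1.40 / 6 = 0.2333%
Σ(r − r̄)² = (3.5 − 0.2333)² + (-1.8 − 0.2333)² + (0.7 − 0.2333)² + … = 16.7333
σ = √[16.7333 / 6] = 1.6700%
VaR = −(r̄ − z·σ) = −(0.2333 − 1.645 × 1.6700) = −(-2.5139) = 2.5139%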